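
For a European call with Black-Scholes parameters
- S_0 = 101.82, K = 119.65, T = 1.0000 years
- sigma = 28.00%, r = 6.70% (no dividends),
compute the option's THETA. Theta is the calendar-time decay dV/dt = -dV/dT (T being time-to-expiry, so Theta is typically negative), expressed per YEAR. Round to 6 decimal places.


d1 = -0.1970152353; d2 = -0.4770152353
phi(d1) = 0.3912744548; exp(-qT) = 1.0000000000; exp(-rT) = 0.9351952013
Theta = -S*exp(-qT)*phi(d1)*sigma/(2*sqrt(T)) - r*K*exp(-rT)*N(d2) + q*S*exp(-qT)*N(d1)
N(d1) = 0.4219078077; N(d2) = 0.3166756364; sqrt(T) = 1.0000000000
Term 1 = -101.8200 * 1.0000000000 * 0.3912744548 * 0.2800 / (2 * 1.0000000000) = -5.5775390983
Term 2 = -0.0670 * 119.6500 * 0.9351952013 * 0.3166756364 = -2.3741296253
Term 3 = 0 (no dividend yield, q = 0)
Theta = -5.5775390983 + (-2.3741296253) + (0.0000000000) = -7.951669

Answer: Theta = -7.951669


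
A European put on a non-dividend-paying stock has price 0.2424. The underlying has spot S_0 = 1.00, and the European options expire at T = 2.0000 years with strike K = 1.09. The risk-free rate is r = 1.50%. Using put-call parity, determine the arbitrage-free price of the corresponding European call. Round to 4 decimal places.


Put-call parity: C - P = S_0 * exp(-qT) - K * exp(-rT).
S_0 * exp(-qT) = 1.0000 * 1.00000000 = 1.00000000
K * exp(-rT) = 1.0900 * 0.97044553 = 1.05778563
C = P + S*exp(-qT) - K*exp(-rT)
C = 0.2424 + 1.00000000 - 1.05778563 = 0.1846

Answer: Call price = 0.1846


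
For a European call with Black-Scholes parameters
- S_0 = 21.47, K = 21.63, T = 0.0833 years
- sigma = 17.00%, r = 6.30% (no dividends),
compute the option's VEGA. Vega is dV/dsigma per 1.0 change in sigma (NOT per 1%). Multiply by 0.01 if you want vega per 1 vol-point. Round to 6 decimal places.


Answer: Vega = 2.471606

Derivation:
d1 = -0.0198317320; d2 = -0.0688966889
phi(d1) = 0.3988638366; exp(-qT) = 1.0000000000; exp(-rT) = 0.9947658462
Vega = S * exp(-qT) * phi(d1) * sqrt(T) = 21.4700 * 1.0000000000 * 0.3988638366 * 0.2886173938 = 2.471606


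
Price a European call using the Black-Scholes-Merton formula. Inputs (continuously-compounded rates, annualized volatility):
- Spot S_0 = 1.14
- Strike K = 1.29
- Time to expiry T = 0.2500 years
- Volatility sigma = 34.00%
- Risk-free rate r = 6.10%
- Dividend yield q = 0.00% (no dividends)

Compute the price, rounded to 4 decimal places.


d1 = (ln(S/K) + (r - q + 0.5*sigma^2) * T) / (sigma * sqrt(T)) = -0.55243504
d2 = d1 - sigma * sqrt(T) = -0.72243504
exp(-rT) = 0.98486569; exp(-qT) = 1.00000000
C = S_0 * exp(-qT) * N(d1) - K * exp(-rT) * N(d2)
N(d1) = 0.29032517; N(d2) = 0.23501353
C = 1.1400 * 1.00000000 * 0.29032517 - 1.2900 * 0.98486569 * 0.23501353 = 0.0324

Answer: Price = 0.0324


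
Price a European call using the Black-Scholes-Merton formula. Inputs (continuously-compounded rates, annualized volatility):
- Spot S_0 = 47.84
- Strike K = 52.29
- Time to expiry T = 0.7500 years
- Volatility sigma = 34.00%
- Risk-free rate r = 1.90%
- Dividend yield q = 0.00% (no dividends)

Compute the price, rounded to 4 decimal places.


Answer: Price = 4.1462

Derivation:
d1 = (ln(S/K) + (r - q + 0.5*sigma^2) * T) / (sigma * sqrt(T)) = -0.10644654
d2 = d1 - sigma * sqrt(T) = -0.40089518
exp(-rT) = 0.98585105; exp(-qT) = 1.00000000
C = S_0 * exp(-qT) * N(d1) - K * exp(-rT) * N(d2)
N(d1) = 0.45761403; N(d2) = 0.34424865
C = 47.8400 * 1.00000000 * 0.45761403 - 52.2900 * 0.98585105 * 0.34424865 = 4.1462


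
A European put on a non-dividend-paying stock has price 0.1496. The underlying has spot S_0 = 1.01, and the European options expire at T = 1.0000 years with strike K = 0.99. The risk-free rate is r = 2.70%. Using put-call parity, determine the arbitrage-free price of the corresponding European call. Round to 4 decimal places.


Put-call parity: C - P = S_0 * exp(-qT) - K * exp(-rT).
S_0 * exp(-qT) = 1.0100 * 1.00000000 = 1.01000000
K * exp(-rT) = 0.9900 * 0.97336124 = 0.96362763
C = P + S*exp(-qT) - K*exp(-rT)
C = 0.1496 + 1.01000000 - 0.96362763 = 0.1960

Answer: Call price = 0.1960


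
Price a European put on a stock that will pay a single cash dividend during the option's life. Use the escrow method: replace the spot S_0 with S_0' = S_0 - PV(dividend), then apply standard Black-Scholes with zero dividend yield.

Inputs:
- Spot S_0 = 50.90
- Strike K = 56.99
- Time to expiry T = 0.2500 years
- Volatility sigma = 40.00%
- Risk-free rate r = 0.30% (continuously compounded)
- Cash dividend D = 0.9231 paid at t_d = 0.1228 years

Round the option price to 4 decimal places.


Answer: Price = 8.6156

Derivation:
PV(D) = D * exp(-r * t_d) = 0.9231 * 0.99963167 = 0.92275999
S_0' = S_0 - PV(D) = 50.9000 - 0.92275999 = 49.97724001
d1 = (ln(S_0'/K) + (r + sigma^2/2)*T) / (sigma*sqrt(T)) = -0.55279056
d2 = d1 - sigma*sqrt(T) = -0.75279056
exp(-rT) = 0.99925028
N(-d1) = 0.70979658; N(-d2) = 0.77421211
P = K * exp(-rT) * N(-d2) - S_0' * N(-d1) = 56.9900 * 0.99925028 * 0.77421211 - 49.97724001 * 0.70979658 = 8.6156


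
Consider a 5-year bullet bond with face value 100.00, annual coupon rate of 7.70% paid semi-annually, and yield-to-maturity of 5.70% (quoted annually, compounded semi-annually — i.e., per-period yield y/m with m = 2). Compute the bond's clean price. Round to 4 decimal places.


Coupon per period c = face * coupon_rate / m = 3.850000
Periods per year m = 2; per-period yield y/m = 0.028500
Number of cashflows N = 10
Cashflows (t years, CF_t, discount factor 1/(1+y/m)^(m*t), PV):
  t = 0.5000: CF_t = 3.850000, DF = 0.972290, PV = 3.743316
  t = 1.0000: CF_t = 3.850000, DF = 0.945347, PV = 3.639587
  t = 1.5000: CF_t = 3.850000, DF = 0.919152, PV = 3.538733
  t = 2.0000: CF_t = 3.850000, DF = 0.893682, PV = 3.440674
  t = 2.5000: CF_t = 3.850000, DF = 0.868917, PV = 3.345332
  t = 3.0000: CF_t = 3.850000, DF = 0.844840, PV = 3.252632
  t = 3.5000: CF_t = 3.850000, DF = 0.821429, PV = 3.162501
  t = 4.0000: CF_t = 3.850000, DF = 0.798667, PV = 3.074867
  t = 4.5000: CF_t = 3.850000, DF = 0.776536, PV = 2.989662
  t = 5.0000: CF_t = 103.850000, DF = 0.755018, PV = 78.408571
Price P = sum_t PV_t = 108.595876

Answer: Price = 108.5959


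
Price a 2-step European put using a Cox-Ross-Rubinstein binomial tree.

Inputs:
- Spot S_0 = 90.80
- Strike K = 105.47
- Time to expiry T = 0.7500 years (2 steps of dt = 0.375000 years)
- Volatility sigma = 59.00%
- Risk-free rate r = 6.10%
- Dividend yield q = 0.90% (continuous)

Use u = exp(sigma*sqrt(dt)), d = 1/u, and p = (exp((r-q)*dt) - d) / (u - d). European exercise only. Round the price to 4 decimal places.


dt = T/N = 0.375000
u = exp(sigma*sqrt(dt)) = 1.435194; d = 1/u = 0.696770
p = (exp((r-q)*dt) - d) / (u - d) = 0.437312
Discount per step: exp(-r*dt) = 0.977385
Stock lattice S(k, i) with i counting down-moves:
  k=0: S(0,0) = 90.8000
  k=1: S(1,0) = 130.3156; S(1,1) = 63.2667
  k=2: S(2,0) = 187.0281; S(2,1) = 90.8000; S(2,2) = 44.0824
Terminal payoffs V(N, i) = max(K - S_T, 0):
  V(2,0) = 0.000000; V(2,1) = 14.670000; V(2,2) = 61.387635
Backward induction: V(k, i) = exp(-r*dt) * [p * V(k+1, i) + (1-p) * V(k+1, i+1)].
  V(1,0) = exp(-r*dt) * [p*0.000000 + (1-p)*14.670000] = 8.067955
  V(1,1) = exp(-r*dt) * [p*14.670000 + (1-p)*61.387635] = 40.031197
  V(0,0) = exp(-r*dt) * [p*8.067955 + (1-p)*40.031197] = 25.464092

Answer: Price = V(0,0) = 25.4641


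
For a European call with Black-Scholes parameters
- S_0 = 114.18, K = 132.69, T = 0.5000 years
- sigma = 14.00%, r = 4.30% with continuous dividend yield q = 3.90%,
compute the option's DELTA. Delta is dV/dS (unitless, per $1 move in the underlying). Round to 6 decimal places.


Answer: Delta = 0.072390

Derivation:
d1 = -1.4479468996; d2 = -1.5469418490
phi(d1) = 0.1398459743; exp(-qT) = 0.9806888952; exp(-rT) = 0.9787294775
N(d1) = 0.0738159509
Delta = exp(-qT) * N(d1) = 0.9806888952 * 0.0738159509 = 0.072390


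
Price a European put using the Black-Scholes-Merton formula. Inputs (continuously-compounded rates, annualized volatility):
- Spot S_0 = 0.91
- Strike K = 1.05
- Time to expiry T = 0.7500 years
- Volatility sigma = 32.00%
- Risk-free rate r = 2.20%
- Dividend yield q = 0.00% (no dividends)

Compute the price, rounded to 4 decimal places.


Answer: Price = 0.1794

Derivation:
d1 = (ln(S/K) + (r - q + 0.5*sigma^2) * T) / (sigma * sqrt(T)) = -0.31826738
d2 = d1 - sigma * sqrt(T) = -0.59539551
exp(-rT) = 0.98363538; exp(-qT) = 1.00000000
P = K * exp(-rT) * N(-d2) - S_0 * exp(-qT) * N(-d1)
N(-d1) = 0.62485894; N(-d2) = 0.72421044
P = 1.0500 * 0.98363538 * 0.72421044 - 0.9100 * 1.00000000 * 0.62485894 = 0.1794


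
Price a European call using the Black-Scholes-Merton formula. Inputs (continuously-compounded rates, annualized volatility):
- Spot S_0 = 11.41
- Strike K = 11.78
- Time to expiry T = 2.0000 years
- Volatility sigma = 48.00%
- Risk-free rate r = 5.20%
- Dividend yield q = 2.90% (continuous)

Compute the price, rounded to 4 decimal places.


d1 = (ln(S/K) + (r - q + 0.5*sigma^2) * T) / (sigma * sqrt(T)) = 0.36016334
d2 = d1 - sigma * sqrt(T) = -0.31865917
exp(-rT) = 0.90122530; exp(-qT) = 0.94364995
C = S_0 * exp(-qT) * N(d1) - K * exp(-rT) * N(d2)
N(d1) = 0.64063751; N(d2) = 0.37499249
C = 11.4100 * 0.94364995 * 0.64063751 - 11.7800 * 0.90122530 * 0.37499249 = 2.9167

Answer: Price = 2.9167


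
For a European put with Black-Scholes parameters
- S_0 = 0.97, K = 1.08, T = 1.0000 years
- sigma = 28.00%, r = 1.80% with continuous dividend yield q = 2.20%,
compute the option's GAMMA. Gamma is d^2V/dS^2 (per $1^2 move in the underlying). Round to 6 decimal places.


Answer: Gamma = 1.389887

Derivation:
d1 = -0.2579294594; d2 = -0.5379294594
phi(d1) = 0.3858902269; exp(-qT) = 0.9782402351; exp(-rT) = 0.9821610324
Gamma = exp(-qT) * phi(d1) / (S * sigma * sqrt(T)) = 0.9782402351 * 0.3858902269 / (0.9700 * 0.2800 * 1.0000000000) = 1.389887


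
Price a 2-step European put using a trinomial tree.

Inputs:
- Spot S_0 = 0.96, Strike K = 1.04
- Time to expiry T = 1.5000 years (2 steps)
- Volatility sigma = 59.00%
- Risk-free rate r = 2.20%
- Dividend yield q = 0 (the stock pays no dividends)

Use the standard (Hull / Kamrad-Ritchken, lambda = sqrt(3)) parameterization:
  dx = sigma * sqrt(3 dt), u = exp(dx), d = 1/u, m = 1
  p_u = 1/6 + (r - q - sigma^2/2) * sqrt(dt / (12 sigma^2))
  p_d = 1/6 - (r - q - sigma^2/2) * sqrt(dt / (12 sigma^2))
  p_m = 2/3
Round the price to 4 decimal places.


dt = T/N = 0.750000; dx = sigma*sqrt(3*dt) = 0.885000
u = exp(dx) = 2.422984; d = 1/u = 0.412714
p_u = 0.102239, p_m = 0.666667, p_d = 0.231095
Discount per step: exp(-r*dt) = 0.983635
Stock lattice S(k, j) with j the centered position index:
  k=0: S(0,+0) = 0.9600
  k=1: S(1,-1) = 0.3962; S(1,+0) = 0.9600; S(1,+1) = 2.3261
  k=2: S(2,-2) = 0.1635; S(2,-1) = 0.3962; S(2,+0) = 0.9600; S(2,+1) = 2.3261; S(2,+2) = 5.6360
Terminal payoffs V(N, j) = max(K - S_T, 0):
  V(2,-2) = 0.876480; V(2,-1) = 0.643794; V(2,+0) = 0.080000; V(2,+1) = 0.000000; V(2,+2) = 0.000000
Backward induction: V(k, j) = exp(-r*dt) * [p_u * V(k+1, j+1) + p_m * V(k+1, j) + p_d * V(k+1, j-1)]
  V(1,-1) = exp(-r*dt) * [p_u*0.080000 + p_m*0.643794 + p_d*0.876480] = 0.629453
  V(1,+0) = exp(-r*dt) * [p_u*0.000000 + p_m*0.080000 + p_d*0.643794] = 0.198803
  V(1,+1) = exp(-r*dt) * [p_u*0.000000 + p_m*0.000000 + p_d*0.080000] = 0.018185
  V(0,+0) = exp(-r*dt) * [p_u*0.018185 + p_m*0.198803 + p_d*0.629453] = 0.275278

Answer: Price = V(0,0) = 0.2753


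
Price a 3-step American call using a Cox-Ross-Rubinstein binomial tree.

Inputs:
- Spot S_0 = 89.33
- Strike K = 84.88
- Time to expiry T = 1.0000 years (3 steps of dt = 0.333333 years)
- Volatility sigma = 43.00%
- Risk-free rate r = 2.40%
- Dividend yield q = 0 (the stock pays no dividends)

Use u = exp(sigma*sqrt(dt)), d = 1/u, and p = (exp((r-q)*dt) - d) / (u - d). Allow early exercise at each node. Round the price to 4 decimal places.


Answer: Price = V(0,0) = 19.2194

Derivation:
dt = T/N = 0.333333
u = exp(sigma*sqrt(dt)) = 1.281794; d = 1/u = 0.780157
p = (exp((r-q)*dt) - d) / (u - d) = 0.454263
Discount per step: exp(-r*dt) = 0.992032
Stock lattice S(k, i) with i counting down-moves:
  k=0: S(0,0) = 89.3300
  k=1: S(1,0) = 114.5027; S(1,1) = 69.6914
  k=2: S(2,0) = 146.7688; S(2,1) = 89.3300; S(2,2) = 54.3702
  k=3: S(3,0) = 188.1274; S(3,1) = 114.5027; S(3,2) = 69.6914; S(3,3) = 42.4173
Terminal payoffs V(N, i) = max(S_T - K, 0):
  V(3,0) = 103.247368; V(3,1) = 29.622653; V(3,2) = 0.000000; V(3,3) = 0.000000
Backward induction: V(k, i) = exp(-r*dt) * [p * V(k+1, i) + (1-p) * V(k+1, i+1)]; then take max(V_cont, immediate exercise) for American.
  V(2,0) = exp(-r*dt) * [p*103.247368 + (1-p)*29.622653] = 62.565138; exercise = 61.888807; V(2,0) = max -> 62.565138
  V(2,1) = exp(-r*dt) * [p*29.622653 + (1-p)*0.000000] = 13.349265; exercise = 4.450000; V(2,1) = max -> 13.349265
  V(2,2) = exp(-r*dt) * [p*0.000000 + (1-p)*0.000000] = 0.000000; exercise = 0.000000; V(2,2) = max -> 0.000000
  V(1,0) = exp(-r*dt) * [p*62.565138 + (1-p)*13.349265] = 35.421725; exercise = 29.622653; V(1,0) = max -> 35.421725
  V(1,1) = exp(-r*dt) * [p*13.349265 + (1-p)*0.000000] = 6.015763; exercise = 0.000000; V(1,1) = max -> 6.015763
  V(0,0) = exp(-r*dt) * [p*35.421725 + (1-p)*6.015763] = 19.219443; exercise = 4.450000; V(0,0) = max -> 19.219443


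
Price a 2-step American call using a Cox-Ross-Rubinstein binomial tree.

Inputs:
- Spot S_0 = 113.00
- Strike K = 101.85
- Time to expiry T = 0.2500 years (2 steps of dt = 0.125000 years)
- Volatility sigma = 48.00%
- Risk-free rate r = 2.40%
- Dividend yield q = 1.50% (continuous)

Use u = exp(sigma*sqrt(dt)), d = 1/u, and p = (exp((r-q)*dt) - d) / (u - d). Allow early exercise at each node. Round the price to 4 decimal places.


Answer: Price = V(0,0) = 17.5089

Derivation:
dt = T/N = 0.125000
u = exp(sigma*sqrt(dt)) = 1.184956; d = 1/u = 0.843913
p = (exp((r-q)*dt) - d) / (u - d) = 0.460976
Discount per step: exp(-r*dt) = 0.997004
Stock lattice S(k, i) with i counting down-moves:
  k=0: S(0,0) = 113.0000
  k=1: S(1,0) = 133.9000; S(1,1) = 95.3622
  k=2: S(2,0) = 158.6656; S(2,1) = 113.0000; S(2,2) = 80.4774
Terminal payoffs V(N, i) = max(S_T - K, 0):
  V(2,0) = 56.815637; V(2,1) = 11.150000; V(2,2) = 0.000000
Backward induction: V(k, i) = exp(-r*dt) * [p * V(k+1, i) + (1-p) * V(k+1, i+1)]; then take max(V_cont, immediate exercise) for American.
  V(1,0) = exp(-r*dt) * [p*56.815637 + (1-p)*11.150000] = 32.104291; exercise = 32.050026; V(1,0) = max -> 32.104291
  V(1,1) = exp(-r*dt) * [p*11.150000 + (1-p)*0.000000] = 5.124482; exercise = 0.000000; V(1,1) = max -> 5.124482
  V(0,0) = exp(-r*dt) * [p*32.104291 + (1-p)*5.124482] = 17.508912; exercise = 11.150000; V(0,0) = max -> 17.508912


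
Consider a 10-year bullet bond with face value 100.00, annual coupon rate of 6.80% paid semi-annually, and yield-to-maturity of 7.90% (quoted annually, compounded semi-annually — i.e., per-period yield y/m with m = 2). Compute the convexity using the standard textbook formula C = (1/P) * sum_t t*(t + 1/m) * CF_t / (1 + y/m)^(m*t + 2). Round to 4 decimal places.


Coupon per period c = face * coupon_rate / m = 3.400000
Periods per year m = 2; per-period yield y/m = 0.039500
Number of cashflows N = 20
Cashflows (t years, CF_t, discount factor 1/(1+y/m)^(m*t), PV):
  t = 0.5000: CF_t = 3.400000, DF = 0.962001, PV = 3.270803
  t = 1.0000: CF_t = 3.400000, DF = 0.925446, PV = 3.146516
  t = 1.5000: CF_t = 3.400000, DF = 0.890280, PV = 3.026951
  t = 2.0000: CF_t = 3.400000, DF = 0.856450, PV = 2.911930
  t = 2.5000: CF_t = 3.400000, DF = 0.823906, PV = 2.801280
  t = 3.0000: CF_t = 3.400000, DF = 0.792598, PV = 2.694834
  t = 3.5000: CF_t = 3.400000, DF = 0.762480, PV = 2.592433
  t = 4.0000: CF_t = 3.400000, DF = 0.733507, PV = 2.493923
  t = 4.5000: CF_t = 3.400000, DF = 0.705634, PV = 2.399156
  t = 5.0000: CF_t = 3.400000, DF = 0.678821, PV = 2.307990
  t = 5.5000: CF_t = 3.400000, DF = 0.653026, PV = 2.220289
  t = 6.0000: CF_t = 3.400000, DF = 0.628212, PV = 2.135920
  t = 6.5000: CF_t = 3.400000, DF = 0.604340, PV = 2.054757
  t = 7.0000: CF_t = 3.400000, DF = 0.581376, PV = 1.976678
  t = 7.5000: CF_t = 3.400000, DF = 0.559284, PV = 1.901566
  t = 8.0000: CF_t = 3.400000, DF = 0.538032, PV = 1.829309
  t = 8.5000: CF_t = 3.400000, DF = 0.517587, PV = 1.759797
  t = 9.0000: CF_t = 3.400000, DF = 0.497919, PV = 1.692926
  t = 9.5000: CF_t = 3.400000, DF = 0.478999, PV = 1.628597
  t = 10.0000: CF_t = 103.400000, DF = 0.460798, PV = 47.646463
Price P = sum_t PV_t = 92.492117
Convexity numerator sum_t t*(t + 1/m) * CF_t / (1+y/m)^(m*t + 2):
  t = 0.5000: term = 1.513476
  t = 1.0000: term = 4.367895
  t = 1.5000: term = 8.403839
  t = 2.0000: term = 13.474168
  t = 2.5000: term = 19.443244
  t = 3.0000: term = 26.186187
  t = 3.5000: term = 33.588183
  t = 4.0000: term = 41.543826
  t = 4.5000: term = 49.956500
  t = 5.0000: term = 58.737801
  t = 5.5000: term = 67.806986
  t = 6.0000: term = 77.090456
  t = 6.5000: term = 86.521275
  t = 7.0000: term = 96.038711
  t = 7.5000: term = 105.587808
  t = 8.0000: term = 115.118983
  t = 8.5000: term = 124.587644
  t = 9.0000: term = 133.953837
  t = 9.5000: term = 143.181911
  t = 10.0000: term = 4629.893244
Convexity = (1/P) * sum = 5836.995972 / 92.492117 = 63.108037

Answer: Convexity = 63.1080


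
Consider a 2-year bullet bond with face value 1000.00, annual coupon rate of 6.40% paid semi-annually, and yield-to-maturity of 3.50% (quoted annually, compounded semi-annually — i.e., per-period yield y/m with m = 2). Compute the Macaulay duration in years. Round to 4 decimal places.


Answer: Macaulay duration = 1.9116 years

Derivation:
Coupon per period c = face * coupon_rate / m = 32.000000
Periods per year m = 2; per-period yield y/m = 0.017500
Number of cashflows N = 4
Cashflows (t years, CF_t, discount factor 1/(1+y/m)^(m*t), PV):
  t = 0.5000: CF_t = 32.000000, DF = 0.982801, PV = 31.449631
  t = 1.0000: CF_t = 32.000000, DF = 0.965898, PV = 30.908729
  t = 1.5000: CF_t = 32.000000, DF = 0.949285, PV = 30.377129
  t = 2.0000: CF_t = 1032.000000, DF = 0.932959, PV = 962.813178
Price P = sum_t PV_t = 1055.548667
Macaulay numerator sum_t t * PV_t:
  t * PV_t at t = 0.5000: 15.724816
  t * PV_t at t = 1.0000: 30.908729
  t * PV_t at t = 1.5000: 45.565693
  t * PV_t at t = 2.0000: 1925.626355
Macaulay duration D = (sum_t t * PV_t) / P = 2017.825593 / 1055.548667 = 1.911637


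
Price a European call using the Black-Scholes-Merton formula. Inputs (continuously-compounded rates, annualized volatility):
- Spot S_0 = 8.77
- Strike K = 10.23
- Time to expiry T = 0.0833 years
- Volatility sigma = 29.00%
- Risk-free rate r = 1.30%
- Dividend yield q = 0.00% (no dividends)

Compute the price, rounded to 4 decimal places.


Answer: Price = 0.0106

Derivation:
d1 = (ln(S/K) + (r - q + 0.5*sigma^2) * T) / (sigma * sqrt(T)) = -1.78499181
d2 = d1 - sigma * sqrt(T) = -1.86869086
exp(-rT) = 0.99891769; exp(-qT) = 1.00000000
C = S_0 * exp(-qT) * N(d1) - K * exp(-rT) * N(d2)
N(d1) = 0.03713132; N(d2) = 0.03083292
C = 8.7700 * 1.00000000 * 0.03713132 - 10.2300 * 0.99891769 * 0.03083292 = 0.0106


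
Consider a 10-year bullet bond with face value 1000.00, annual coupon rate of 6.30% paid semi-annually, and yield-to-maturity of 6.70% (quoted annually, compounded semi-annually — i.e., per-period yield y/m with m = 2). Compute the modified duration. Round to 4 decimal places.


Answer: Modified duration = 7.2823

Derivation:
Coupon per period c = face * coupon_rate / m = 31.500000
Periods per year m = 2; per-period yield y/m = 0.033500
Number of cashflows N = 20
Cashflows (t years, CF_t, discount factor 1/(1+y/m)^(m*t), PV):
  t = 0.5000: CF_t = 31.500000, DF = 0.967586, PV = 30.478955
  t = 1.0000: CF_t = 31.500000, DF = 0.936222, PV = 29.491006
  t = 1.5000: CF_t = 31.500000, DF = 0.905876, PV = 28.535081
  t = 2.0000: CF_t = 31.500000, DF = 0.876512, PV = 27.610141
  t = 2.5000: CF_t = 31.500000, DF = 0.848101, PV = 26.715183
  t = 3.0000: CF_t = 31.500000, DF = 0.820611, PV = 25.849233
  t = 3.5000: CF_t = 31.500000, DF = 0.794011, PV = 25.011353
  t = 4.0000: CF_t = 31.500000, DF = 0.768274, PV = 24.200632
  t = 4.5000: CF_t = 31.500000, DF = 0.743371, PV = 23.416190
  t = 5.0000: CF_t = 31.500000, DF = 0.719275, PV = 22.657174
  t = 5.5000: CF_t = 31.500000, DF = 0.695961, PV = 21.922762
  t = 6.0000: CF_t = 31.500000, DF = 0.673402, PV = 21.212155
  t = 6.5000: CF_t = 31.500000, DF = 0.651574, PV = 20.524581
  t = 7.0000: CF_t = 31.500000, DF = 0.630454, PV = 19.859295
  t = 7.5000: CF_t = 31.500000, DF = 0.610018, PV = 19.215573
  t = 8.0000: CF_t = 31.500000, DF = 0.590245, PV = 18.592717
  t = 8.5000: CF_t = 31.500000, DF = 0.571113, PV = 17.990050
  t = 9.0000: CF_t = 31.500000, DF = 0.552601, PV = 17.406919
  t = 9.5000: CF_t = 31.500000, DF = 0.534689, PV = 16.842688
  t = 10.0000: CF_t = 1031.500000, DF = 0.517357, PV = 533.653808
Price P = sum_t PV_t = 971.185496
First compute Macaulay numerator sum_t t * PV_t:
  t * PV_t at t = 0.5000: 15.239478
  t * PV_t at t = 1.0000: 29.491006
  t * PV_t at t = 1.5000: 42.802622
  t * PV_t at t = 2.0000: 55.220283
  t * PV_t at t = 2.5000: 66.787957
  t * PV_t at t = 3.0000: 77.547700
  t * PV_t at t = 3.5000: 87.539736
  t * PV_t at t = 4.0000: 96.802528
  t * PV_t at t = 4.5000: 105.372853
  t * PV_t at t = 5.0000: 113.285871
  t * PV_t at t = 5.5000: 120.575189
  t * PV_t at t = 6.0000: 127.272927
  t * PV_t at t = 6.5000: 133.409777
  t * PV_t at t = 7.0000: 139.015063
  t * PV_t at t = 7.5000: 144.116797
  t * PV_t at t = 8.0000: 148.741736
  t * PV_t at t = 8.5000: 152.915427
  t * PV_t at t = 9.0000: 156.662267
  t * PV_t at t = 9.5000: 160.005540
  t * PV_t at t = 10.0000: 5336.538083
Macaulay duration D = 7309.342840 / 971.185496 = 7.526207
Modified duration = D / (1 + y/m) = 7.526207 / (1 + 0.033500) = 7.282251


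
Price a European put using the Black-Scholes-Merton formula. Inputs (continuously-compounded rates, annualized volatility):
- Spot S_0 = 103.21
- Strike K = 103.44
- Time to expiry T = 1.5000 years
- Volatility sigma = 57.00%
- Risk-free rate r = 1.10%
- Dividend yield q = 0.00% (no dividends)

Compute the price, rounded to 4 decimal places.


Answer: Price = 27.2458

Derivation:
d1 = (ln(S/K) + (r - q + 0.5*sigma^2) * T) / (sigma * sqrt(T)) = 0.36949910
d2 = d1 - sigma * sqrt(T) = -0.32860548
exp(-rT) = 0.98363538; exp(-qT) = 1.00000000
P = K * exp(-rT) * N(-d2) - S_0 * exp(-qT) * N(-d1)
N(-d1) = 0.35587787; N(-d2) = 0.62877305
P = 103.4400 * 0.98363538 * 0.62877305 - 103.2100 * 1.00000000 * 0.35587787 = 27.2458


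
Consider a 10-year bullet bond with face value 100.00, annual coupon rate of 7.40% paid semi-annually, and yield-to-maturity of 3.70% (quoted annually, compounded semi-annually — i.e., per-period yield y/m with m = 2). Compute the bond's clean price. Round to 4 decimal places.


Answer: Price = 130.6926

Derivation:
Coupon per period c = face * coupon_rate / m = 3.700000
Periods per year m = 2; per-period yield y/m = 0.018500
Number of cashflows N = 20
Cashflows (t years, CF_t, discount factor 1/(1+y/m)^(m*t), PV):
  t = 0.5000: CF_t = 3.700000, DF = 0.981836, PV = 3.632793
  t = 1.0000: CF_t = 3.700000, DF = 0.964002, PV = 3.566807
  t = 1.5000: CF_t = 3.700000, DF = 0.946492, PV = 3.502020
  t = 2.0000: CF_t = 3.700000, DF = 0.929300, PV = 3.438409
  t = 2.5000: CF_t = 3.700000, DF = 0.912420, PV = 3.375954
  t = 3.0000: CF_t = 3.700000, DF = 0.895847, PV = 3.314634
  t = 3.5000: CF_t = 3.700000, DF = 0.879575, PV = 3.254427
  t = 4.0000: CF_t = 3.700000, DF = 0.863598, PV = 3.195313
  t = 4.5000: CF_t = 3.700000, DF = 0.847912, PV = 3.137274
  t = 5.0000: CF_t = 3.700000, DF = 0.832510, PV = 3.080288
  t = 5.5000: CF_t = 3.700000, DF = 0.817389, PV = 3.024338
  t = 6.0000: CF_t = 3.700000, DF = 0.802542, PV = 2.969404
  t = 6.5000: CF_t = 3.700000, DF = 0.787964, PV = 2.915468
  t = 7.0000: CF_t = 3.700000, DF = 0.773652, PV = 2.862512
  t = 7.5000: CF_t = 3.700000, DF = 0.759599, PV = 2.810517
  t = 8.0000: CF_t = 3.700000, DF = 0.745802, PV = 2.759467
  t = 8.5000: CF_t = 3.700000, DF = 0.732255, PV = 2.709344
  t = 9.0000: CF_t = 3.700000, DF = 0.718954, PV = 2.660132
  t = 9.5000: CF_t = 3.700000, DF = 0.705895, PV = 2.611813
  t = 10.0000: CF_t = 103.700000, DF = 0.693074, PV = 71.871728
Price P = sum_t PV_t = 130.692644


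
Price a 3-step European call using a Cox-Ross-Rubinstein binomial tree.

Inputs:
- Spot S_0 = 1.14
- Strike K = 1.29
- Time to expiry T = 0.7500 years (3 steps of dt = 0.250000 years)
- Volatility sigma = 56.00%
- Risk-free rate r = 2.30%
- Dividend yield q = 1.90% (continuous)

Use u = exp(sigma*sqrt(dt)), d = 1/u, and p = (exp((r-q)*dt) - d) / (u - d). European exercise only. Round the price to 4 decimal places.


Answer: Price = V(0,0) = 0.1755

Derivation:
dt = T/N = 0.250000
u = exp(sigma*sqrt(dt)) = 1.323130; d = 1/u = 0.755784
p = (exp((r-q)*dt) - d) / (u - d) = 0.432217
Discount per step: exp(-r*dt) = 0.994266
Stock lattice S(k, i) with i counting down-moves:
  k=0: S(0,0) = 1.1400
  k=1: S(1,0) = 1.5084; S(1,1) = 0.8616
  k=2: S(2,0) = 1.9958; S(2,1) = 1.1400; S(2,2) = 0.6512
  k=3: S(3,0) = 2.6407; S(3,1) = 1.5084; S(3,2) = 0.8616; S(3,3) = 0.4921
Terminal payoffs V(N, i) = max(S_T - K, 0):
  V(3,0) = 1.350658; V(3,1) = 0.218368; V(3,2) = 0.000000; V(3,3) = 0.000000
Backward induction: V(k, i) = exp(-r*dt) * [p * V(k+1, i) + (1-p) * V(k+1, i+1)].
  V(2,0) = exp(-r*dt) * [p*1.350658 + (1-p)*0.218368] = 0.703705
  V(2,1) = exp(-r*dt) * [p*0.218368 + (1-p)*0.000000] = 0.093841
  V(2,2) = exp(-r*dt) * [p*0.000000 + (1-p)*0.000000] = 0.000000
  V(1,0) = exp(-r*dt) * [p*0.703705 + (1-p)*0.093841] = 0.355386
  V(1,1) = exp(-r*dt) * [p*0.093841 + (1-p)*0.000000] = 0.040327
  V(0,0) = exp(-r*dt) * [p*0.355386 + (1-p)*0.040327] = 0.175489


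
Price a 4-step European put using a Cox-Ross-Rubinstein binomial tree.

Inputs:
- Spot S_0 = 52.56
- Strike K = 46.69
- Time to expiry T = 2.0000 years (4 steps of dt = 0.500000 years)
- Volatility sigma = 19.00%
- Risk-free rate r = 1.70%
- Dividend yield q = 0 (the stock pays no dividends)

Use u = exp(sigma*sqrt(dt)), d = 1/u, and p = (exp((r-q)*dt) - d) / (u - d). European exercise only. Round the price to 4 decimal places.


dt = T/N = 0.500000
u = exp(sigma*sqrt(dt)) = 1.143793; d = 1/u = 0.874284
p = (exp((r-q)*dt) - d) / (u - d) = 0.498136
Discount per step: exp(-r*dt) = 0.991536
Stock lattice S(k, i) with i counting down-moves:
  k=0: S(0,0) = 52.5600
  k=1: S(1,0) = 60.1178; S(1,1) = 45.9524
  k=2: S(2,0) = 68.7623; S(2,1) = 52.5600; S(2,2) = 40.1754
  k=3: S(3,0) = 78.6499; S(3,1) = 60.1178; S(3,2) = 45.9524; S(3,3) = 35.1247
  k=4: S(4,0) = 89.9592; S(4,1) = 68.7623; S(4,2) = 52.5600; S(4,3) = 40.1754; S(4,4) = 30.7090
Terminal payoffs V(N, i) = max(K - S_T, 0):
  V(4,0) = 0.000000; V(4,1) = 0.000000; V(4,2) = 0.000000; V(4,3) = 6.514603; V(4,4) = 15.981048
Backward induction: V(k, i) = exp(-r*dt) * [p * V(k+1, i) + (1-p) * V(k+1, i+1)].
  V(3,0) = exp(-r*dt) * [p*0.000000 + (1-p)*0.000000] = 0.000000
  V(3,1) = exp(-r*dt) * [p*0.000000 + (1-p)*0.000000] = 0.000000
  V(3,2) = exp(-r*dt) * [p*0.000000 + (1-p)*6.514603] = 3.241772
  V(3,3) = exp(-r*dt) * [p*6.514603 + (1-p)*15.981048] = 11.170120
  V(2,0) = exp(-r*dt) * [p*0.000000 + (1-p)*0.000000] = 0.000000
  V(2,1) = exp(-r*dt) * [p*0.000000 + (1-p)*3.241772] = 1.613158
  V(2,2) = exp(-r*dt) * [p*3.241772 + (1-p)*11.170120] = 7.159608
  V(1,0) = exp(-r*dt) * [p*0.000000 + (1-p)*1.613158] = 0.802734
  V(1,1) = exp(-r*dt) * [p*1.613158 + (1-p)*7.159608] = 4.359508
  V(0,0) = exp(-r*dt) * [p*0.802734 + (1-p)*4.359508] = 2.565848

Answer: Price = V(0,0) = 2.5658


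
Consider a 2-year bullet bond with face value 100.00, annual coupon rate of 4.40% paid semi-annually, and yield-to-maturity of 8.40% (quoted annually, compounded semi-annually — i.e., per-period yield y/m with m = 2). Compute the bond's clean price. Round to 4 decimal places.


Answer: Price = 92.7743

Derivation:
Coupon per period c = face * coupon_rate / m = 2.200000
Periods per year m = 2; per-period yield y/m = 0.042000
Number of cashflows N = 4
Cashflows (t years, CF_t, discount factor 1/(1+y/m)^(m*t), PV):
  t = 0.5000: CF_t = 2.200000, DF = 0.959693, PV = 2.111324
  t = 1.0000: CF_t = 2.200000, DF = 0.921010, PV = 2.026223
  t = 1.5000: CF_t = 2.200000, DF = 0.883887, PV = 1.944552
  t = 2.0000: CF_t = 102.200000, DF = 0.848260, PV = 86.692199
Price P = sum_t PV_t = 92.774298


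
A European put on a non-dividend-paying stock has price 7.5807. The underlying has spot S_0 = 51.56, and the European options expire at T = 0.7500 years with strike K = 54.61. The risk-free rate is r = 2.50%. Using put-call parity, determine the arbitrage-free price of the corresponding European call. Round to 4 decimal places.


Answer: Call price = 5.5451

Derivation:
Put-call parity: C - P = S_0 * exp(-qT) - K * exp(-rT).
S_0 * exp(-qT) = 51.5600 * 1.00000000 = 51.56000000
K * exp(-rT) = 54.6100 * 0.98142469 = 53.59560220
C = P + S*exp(-qT) - K*exp(-rT)
C = 7.5807 + 51.56000000 - 53.59560220 = 5.5451


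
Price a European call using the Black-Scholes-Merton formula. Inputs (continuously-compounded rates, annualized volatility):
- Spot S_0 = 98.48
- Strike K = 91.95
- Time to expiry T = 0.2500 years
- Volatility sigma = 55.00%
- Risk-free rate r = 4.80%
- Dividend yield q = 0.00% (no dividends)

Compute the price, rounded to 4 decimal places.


Answer: Price = 14.6051

Derivation:
d1 = (ln(S/K) + (r - q + 0.5*sigma^2) * T) / (sigma * sqrt(T)) = 0.43062193
d2 = d1 - sigma * sqrt(T) = 0.15562193
exp(-rT) = 0.98807171; exp(-qT) = 1.00000000
C = S_0 * exp(-qT) * N(d1) - K * exp(-rT) * N(d2)
N(d1) = 0.66662835; N(d2) = 0.56183448
C = 98.4800 * 1.00000000 * 0.66662835 - 91.9500 * 0.98807171 * 0.56183448 = 14.6051


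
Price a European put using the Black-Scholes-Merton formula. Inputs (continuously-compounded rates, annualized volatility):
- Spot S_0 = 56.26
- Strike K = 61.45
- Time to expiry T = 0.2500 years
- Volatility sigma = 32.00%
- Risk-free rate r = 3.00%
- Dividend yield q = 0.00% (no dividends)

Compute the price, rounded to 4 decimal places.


Answer: Price = 6.5683

Derivation:
d1 = (ln(S/K) + (r - q + 0.5*sigma^2) * T) / (sigma * sqrt(T)) = -0.42462521
d2 = d1 - sigma * sqrt(T) = -0.58462521
exp(-rT) = 0.99252805; exp(-qT) = 1.00000000
P = K * exp(-rT) * N(-d2) - S_0 * exp(-qT) * N(-d1)
N(-d1) = 0.66444504; N(-d2) = 0.72060012
P = 61.4500 * 0.99252805 * 0.72060012 - 56.2600 * 1.00000000 * 0.66444504 = 6.5683


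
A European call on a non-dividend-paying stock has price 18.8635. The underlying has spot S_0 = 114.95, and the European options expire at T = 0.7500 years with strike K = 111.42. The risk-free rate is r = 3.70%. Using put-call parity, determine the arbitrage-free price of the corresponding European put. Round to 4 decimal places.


Answer: Put price = 12.2841

Derivation:
Put-call parity: C - P = S_0 * exp(-qT) - K * exp(-rT).
S_0 * exp(-qT) = 114.9500 * 1.00000000 = 114.95000000
K * exp(-rT) = 111.4200 * 0.97263149 = 108.37060109
P = C - S*exp(-qT) + K*exp(-rT)
P = 18.8635 - 114.95000000 + 108.37060109 = 12.2841


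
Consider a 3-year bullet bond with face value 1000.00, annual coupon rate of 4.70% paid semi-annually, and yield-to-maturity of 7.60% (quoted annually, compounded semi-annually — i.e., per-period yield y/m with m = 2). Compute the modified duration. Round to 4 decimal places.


Answer: Modified duration = 2.7215

Derivation:
Coupon per period c = face * coupon_rate / m = 23.500000
Periods per year m = 2; per-period yield y/m = 0.038000
Number of cashflows N = 6
Cashflows (t years, CF_t, discount factor 1/(1+y/m)^(m*t), PV):
  t = 0.5000: CF_t = 23.500000, DF = 0.963391, PV = 22.639692
  t = 1.0000: CF_t = 23.500000, DF = 0.928122, PV = 21.810878
  t = 1.5000: CF_t = 23.500000, DF = 0.894145, PV = 21.012407
  t = 2.0000: CF_t = 23.500000, DF = 0.861411, PV = 20.243167
  t = 2.5000: CF_t = 23.500000, DF = 0.829876, PV = 19.502087
  t = 3.0000: CF_t = 1023.500000, DF = 0.799495, PV = 818.283372
Price P = sum_t PV_t = 923.491602
First compute Macaulay numerator sum_t t * PV_t:
  t * PV_t at t = 0.5000: 11.319846
  t * PV_t at t = 1.0000: 21.810878
  t * PV_t at t = 1.5000: 31.518610
  t * PV_t at t = 2.0000: 40.486333
  t * PV_t at t = 2.5000: 48.755218
  t * PV_t at t = 3.0000: 2454.850115
Macaulay duration D = 2608.741000 / 923.491602 = 2.824867
Modified duration = D / (1 + y/m) = 2.824867 / (1 + 0.038000) = 2.721452


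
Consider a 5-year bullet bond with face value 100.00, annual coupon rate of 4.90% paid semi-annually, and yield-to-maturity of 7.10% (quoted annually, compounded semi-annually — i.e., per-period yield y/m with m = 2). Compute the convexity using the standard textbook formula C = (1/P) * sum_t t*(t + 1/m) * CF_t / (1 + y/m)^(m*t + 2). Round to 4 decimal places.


Answer: Convexity = 22.0271

Derivation:
Coupon per period c = face * coupon_rate / m = 2.450000
Periods per year m = 2; per-period yield y/m = 0.035500
Number of cashflows N = 10
Cashflows (t years, CF_t, discount factor 1/(1+y/m)^(m*t), PV):
  t = 0.5000: CF_t = 2.450000, DF = 0.965717, PV = 2.366007
  t = 1.0000: CF_t = 2.450000, DF = 0.932609, PV = 2.284893
  t = 1.5000: CF_t = 2.450000, DF = 0.900637, PV = 2.206560
  t = 2.0000: CF_t = 2.450000, DF = 0.869760, PV = 2.130913
  t = 2.5000: CF_t = 2.450000, DF = 0.839942, PV = 2.057859
  t = 3.0000: CF_t = 2.450000, DF = 0.811147, PV = 1.987309
  t = 3.5000: CF_t = 2.450000, DF = 0.783338, PV = 1.919178
  t = 4.0000: CF_t = 2.450000, DF = 0.756483, PV = 1.853383
  t = 4.5000: CF_t = 2.450000, DF = 0.730549, PV = 1.789844
  t = 5.0000: CF_t = 102.450000, DF = 0.705503, PV = 72.278799
Price P = sum_t PV_t = 90.874746
Convexity numerator sum_t t*(t + 1/m) * CF_t / (1+y/m)^(m*t + 2):
  t = 0.5000: term = 1.103280
  t = 1.0000: term = 3.196369
  t = 1.5000: term = 6.173576
  t = 2.0000: term = 9.936547
  t = 2.5000: term = 14.393838
  t = 3.0000: term = 19.460525
  t = 3.5000: term = 25.057815
  t = 4.0000: term = 31.112690
  t = 4.5000: term = 37.557568
  t = 5.0000: term = 1853.716936
Convexity = (1/P) * sum = 2001.709145 / 90.874746 = 22.027122


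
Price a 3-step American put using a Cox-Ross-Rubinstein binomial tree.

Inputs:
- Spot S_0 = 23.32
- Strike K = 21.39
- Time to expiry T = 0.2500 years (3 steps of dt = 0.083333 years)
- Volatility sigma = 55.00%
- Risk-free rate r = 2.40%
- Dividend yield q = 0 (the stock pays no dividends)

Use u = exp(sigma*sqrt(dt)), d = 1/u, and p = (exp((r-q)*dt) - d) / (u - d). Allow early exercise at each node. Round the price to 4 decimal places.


Answer: Price = V(0,0) = 1.6448

Derivation:
dt = T/N = 0.083333
u = exp(sigma*sqrt(dt)) = 1.172070; d = 1/u = 0.853191
p = (exp((r-q)*dt) - d) / (u - d) = 0.466669
Discount per step: exp(-r*dt) = 0.998002
Stock lattice S(k, i) with i counting down-moves:
  k=0: S(0,0) = 23.3200
  k=1: S(1,0) = 27.3327; S(1,1) = 19.8964
  k=2: S(2,0) = 32.0358; S(2,1) = 23.3200; S(2,2) = 16.9755
  k=3: S(3,0) = 37.5482; S(3,1) = 27.3327; S(3,2) = 19.8964; S(3,3) = 14.4833
Terminal payoffs V(N, i) = max(K - S_T, 0):
  V(3,0) = 0.000000; V(3,1) = 0.000000; V(3,2) = 1.493576; V(3,3) = 6.906684
Backward induction: V(k, i) = exp(-r*dt) * [p * V(k+1, i) + (1-p) * V(k+1, i+1)]; then take max(V_cont, immediate exercise) for American.
  V(2,0) = exp(-r*dt) * [p*0.000000 + (1-p)*0.000000] = 0.000000; exercise = 0.000000; V(2,0) = max -> 0.000000
  V(2,1) = exp(-r*dt) * [p*0.000000 + (1-p)*1.493576] = 0.794979; exercise = 0.000000; V(2,1) = max -> 0.794979
  V(2,2) = exp(-r*dt) * [p*1.493576 + (1-p)*6.906684] = 4.371804; exercise = 4.414541; V(2,2) = max -> 4.414541
  V(1,0) = exp(-r*dt) * [p*0.000000 + (1-p)*0.794979] = 0.423140; exercise = 0.000000; V(1,0) = max -> 0.423140
  V(1,1) = exp(-r*dt) * [p*0.794979 + (1-p)*4.414541] = 2.719960; exercise = 1.493576; V(1,1) = max -> 2.719960
  V(0,0) = exp(-r*dt) * [p*0.423140 + (1-p)*2.719960] = 1.644813; exercise = 0.000000; V(0,0) = max -> 1.644813


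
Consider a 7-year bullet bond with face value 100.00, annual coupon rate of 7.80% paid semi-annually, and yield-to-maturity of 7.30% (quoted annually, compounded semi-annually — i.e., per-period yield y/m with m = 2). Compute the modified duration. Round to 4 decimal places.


Answer: Modified duration = 5.3513

Derivation:
Coupon per period c = face * coupon_rate / m = 3.900000
Periods per year m = 2; per-period yield y/m = 0.036500
Number of cashflows N = 14
Cashflows (t years, CF_t, discount factor 1/(1+y/m)^(m*t), PV):
  t = 0.5000: CF_t = 3.900000, DF = 0.964785, PV = 3.762663
  t = 1.0000: CF_t = 3.900000, DF = 0.930811, PV = 3.630162
  t = 1.5000: CF_t = 3.900000, DF = 0.898033, PV = 3.502327
  t = 2.0000: CF_t = 3.900000, DF = 0.866409, PV = 3.378994
  t = 2.5000: CF_t = 3.900000, DF = 0.835898, PV = 3.260004
  t = 3.0000: CF_t = 3.900000, DF = 0.806462, PV = 3.145204
  t = 3.5000: CF_t = 3.900000, DF = 0.778063, PV = 3.034446
  t = 4.0000: CF_t = 3.900000, DF = 0.750664, PV = 2.927589
  t = 4.5000: CF_t = 3.900000, DF = 0.724230, PV = 2.824495
  t = 5.0000: CF_t = 3.900000, DF = 0.698726, PV = 2.725032
  t = 5.5000: CF_t = 3.900000, DF = 0.674121, PV = 2.629071
  t = 6.0000: CF_t = 3.900000, DF = 0.650382, PV = 2.536489
  t = 6.5000: CF_t = 3.900000, DF = 0.627479, PV = 2.447167
  t = 7.0000: CF_t = 103.900000, DF = 0.605382, PV = 62.899220
Price P = sum_t PV_t = 102.702861
First compute Macaulay numerator sum_t t * PV_t:
  t * PV_t at t = 0.5000: 1.881331
  t * PV_t at t = 1.0000: 3.630162
  t * PV_t at t = 1.5000: 5.253490
  t * PV_t at t = 2.0000: 6.757987
  t * PV_t at t = 2.5000: 8.150009
  t * PV_t at t = 3.0000: 9.435611
  t * PV_t at t = 3.5000: 10.620562
  t * PV_t at t = 4.0000: 11.710357
  t * PV_t at t = 4.5000: 12.710229
  t * PV_t at t = 5.0000: 13.625158
  t * PV_t at t = 5.5000: 14.459888
  t * PV_t at t = 6.0000: 15.218932
  t * PV_t at t = 6.5000: 15.906586
  t * PV_t at t = 7.0000: 440.294538
Macaulay duration D = 569.654841 / 102.702861 = 5.546631
Modified duration = D / (1 + y/m) = 5.546631 / (1 + 0.036500) = 5.351308


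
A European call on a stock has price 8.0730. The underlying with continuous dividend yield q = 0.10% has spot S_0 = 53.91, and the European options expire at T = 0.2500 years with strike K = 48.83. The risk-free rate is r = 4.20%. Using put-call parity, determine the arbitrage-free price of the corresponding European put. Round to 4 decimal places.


Answer: Put price = 2.4964

Derivation:
Put-call parity: C - P = S_0 * exp(-qT) - K * exp(-rT).
S_0 * exp(-qT) = 53.9100 * 0.99975003 = 53.89652418
K * exp(-rT) = 48.8300 * 0.98955493 = 48.31996736
P = C - S*exp(-qT) + K*exp(-rT)
P = 8.0730 - 53.89652418 + 48.31996736 = 2.4964


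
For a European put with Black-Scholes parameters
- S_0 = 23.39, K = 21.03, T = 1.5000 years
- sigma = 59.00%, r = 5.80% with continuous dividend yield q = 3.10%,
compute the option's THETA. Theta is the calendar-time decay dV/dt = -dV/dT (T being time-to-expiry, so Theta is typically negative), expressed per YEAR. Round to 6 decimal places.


d1 = 0.5645362410; d2 = -0.1580632331
phi(d1) = 0.3401770312; exp(-qT) = 0.9545645606; exp(-rT) = 0.9166770956
Theta = -S*exp(-qT)*phi(d1)*sigma/(2*sqrt(T)) + r*K*exp(-rT)*N(-d2) - q*S*exp(-qT)*N(-d1)
N(-d1) = 0.2861946216; N(-d2) = 0.5627965140; sqrt(T) = 1.2247448714
Term 1 = -23.3900 * 0.9545645606 * 0.3401770312 * 0.5900 / (2 * 1.2247448714) = -1.8294346543
Term 2 = 0.0580 * 21.0300 * 0.9166770956 * 0.5627965140 = 0.6292671274
Term 3 = -0.0310 * 23.3900 * 0.9545645606 * 0.2861946216 = -0.1980882385
Theta = -1.8294346543 + (0.6292671274) + (-0.1980882385) = -1.398256

Answer: Theta = -1.398256


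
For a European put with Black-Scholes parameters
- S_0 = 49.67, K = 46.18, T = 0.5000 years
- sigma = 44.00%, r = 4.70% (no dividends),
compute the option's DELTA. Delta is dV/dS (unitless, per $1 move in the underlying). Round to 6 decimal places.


Answer: Delta = -0.320873

Derivation:
d1 = 0.4652580225; d2 = 0.1541310388
phi(d1) = 0.3580183464; exp(-qT) = 1.0000000000; exp(-rT) = 0.9767739747
N(-d1) = 0.3208733460
Delta = -exp(-qT) * N(-d1) = -1.0000000000 * 0.3208733460 = -0.320873


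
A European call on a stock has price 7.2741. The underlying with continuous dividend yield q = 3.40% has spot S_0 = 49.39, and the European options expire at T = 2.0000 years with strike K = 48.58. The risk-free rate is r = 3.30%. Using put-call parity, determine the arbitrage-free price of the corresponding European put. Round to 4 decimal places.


Put-call parity: C - P = S_0 * exp(-qT) - K * exp(-rT).
S_0 * exp(-qT) = 49.3900 * 0.93426047 = 46.14312479
K * exp(-rT) = 48.5800 * 0.93613086 = 45.47723739
P = C - S*exp(-qT) + K*exp(-rT)
P = 7.2741 - 46.14312479 + 45.47723739 = 6.6082

Answer: Put price = 6.6082
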